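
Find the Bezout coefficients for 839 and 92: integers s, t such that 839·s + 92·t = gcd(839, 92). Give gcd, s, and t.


Euclidean algorithm on (839, 92) — divide until remainder is 0:
  839 = 9 · 92 + 11
  92 = 8 · 11 + 4
  11 = 2 · 4 + 3
  4 = 1 · 3 + 1
  3 = 3 · 1 + 0
gcd(839, 92) = 1.
Track Bezout coefficients alongside the remainders: start with r₀ = 839 = a·1 + b·0 (s = 1, t = 0) and r₁ = 92 = a·0 + b·1 (s = 0, t = 1); each new remainder r_{k+1} = r_{k-1} − q_k·r_k inherits s_{k+1} = s_{k-1} − q_k·s_k, t_{k+1} = t_{k-1} − q_k·t_k, so r_k = a·s_k + b·t_k at every step:
  q = 9: r = 11, s = 1 − 9·0 = 1, t = 0 − 9·1 = -9  (check: 839·1 + 92·(-9) = 11)
  q = 8: r = 4, s = 0 − 8·1 = -8, t = 1 − 8·(-9) = 73  (check: 839·(-8) + 92·73 = 4)
  q = 2: r = 3, s = 1 − 2·(-8) = 17, t = -9 − 2·73 = -155  (check: 839·17 + 92·(-155) = 3)
  q = 1: r = 1, s = -8 − 1·17 = -25, t = 73 − 1·(-155) = 228  (check: 839·(-25) + 92·228 = 1)
The row with r = 1 (the gcd) gives the Bezout coefficients s = -25, t = 228.
Result: 839 · (-25) + 92 · (228) = 1.

gcd(839, 92) = 1; s = -25, t = 228 (check: 839·(-25) + 92·228 = 1).


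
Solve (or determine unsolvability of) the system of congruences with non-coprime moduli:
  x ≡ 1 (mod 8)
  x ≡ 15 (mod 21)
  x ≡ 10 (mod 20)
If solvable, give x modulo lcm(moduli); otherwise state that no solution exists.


Moduli 8, 21, 20 are not pairwise coprime, so CRT works modulo lcm(m_i) when all pairwise compatibility conditions hold.
Pairwise compatibility: gcd(m_i, m_j) must divide a_i - a_j for every pair.
Merge one congruence at a time:
  Start: x ≡ 1 (mod 8).
  Combine with x ≡ 15 (mod 21): gcd(8, 21) = 1; 15 - 1 = 14, which IS divisible by 1, so compatible.
    Write x = 1 + 8·t and substitute into x ≡ 15 (mod 21): 8·t ≡ 15 − 1 = 14 (mod 21).
    The inverse of 8 mod 21 is 8 (since 8·8 = 64 = 3·21 + 1), so t ≡ 8·14 = 112 ≡ 7 (mod 21).
    Then x = 1 + 8·7 = 57, valid modulo lcm(8, 21) = 168: x ≡ 57 (mod 168).
  Combine with x ≡ 10 (mod 20): gcd(168, 20) = 4, and 10 - 57 = -47 is NOT divisible by 4.
    ⇒ system is inconsistent (no integer solution).

No solution (the system is inconsistent).


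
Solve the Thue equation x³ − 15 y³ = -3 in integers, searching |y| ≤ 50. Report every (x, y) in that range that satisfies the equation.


The equation is x³ - 15y³ = -3. For fixed y, x³ = 15·y³ − 3, so a solution requires the RHS to be a perfect cube.
Strategy: iterate y from -50 to 50, compute RHS = 15·y³ − 3, and check whether it is a (positive or negative) perfect cube.
Check small values of y:
  y = 0: RHS = -3 is not a perfect cube.
  y = 1: RHS = 12 is not a perfect cube.
  y = -1: RHS = -18 is not a perfect cube.
  y = 2: RHS = 117 is not a perfect cube.
  y = -2: RHS = -123 is not a perfect cube.
  y = 3: RHS = 402 is not a perfect cube.
  y = -3: RHS = -408 is not a perfect cube.
Continuing the search up to |y| = 50 finds no solutions either.
No (x, y) in the scanned range satisfies the equation.

No integer solutions with |y| ≤ 50.


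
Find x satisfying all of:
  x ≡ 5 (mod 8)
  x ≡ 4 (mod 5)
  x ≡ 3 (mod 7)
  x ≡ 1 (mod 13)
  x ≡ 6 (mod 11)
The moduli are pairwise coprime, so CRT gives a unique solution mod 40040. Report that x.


Product of moduli M = 8 · 5 · 7 · 13 · 11 = 40040.
Merge one congruence at a time:
  Start: x ≡ 5 (mod 8).
  Combine with x ≡ 4 (mod 5); new modulus lcm = 40.
    Write x = 5 + 8·t and substitute into x ≡ 4 (mod 5): 8·t ≡ 4 − 5 = -1 (mod 5).
    Reduce coefficients mod 5: 3·t ≡ 4 (mod 5).
    The inverse of 3 mod 5 is 2 (since 3·2 = 6 = 1·5 + 1), so t ≡ 2·4 = 8 ≡ 3 (mod 5).
    Then x = 5 + 8·3 = 29, valid modulo lcm(8, 5) = 40: x ≡ 29 (mod 40).
  Combine with x ≡ 3 (mod 7); new modulus lcm = 280.
    Write x = 29 + 40·t and substitute into x ≡ 3 (mod 7): 40·t ≡ 3 − 29 = -26 (mod 7).
    Reduce coefficients mod 7: 5·t ≡ 2 (mod 7).
    The inverse of 5 mod 7 is 3 (since 5·3 = 15 = 2·7 + 1), so t ≡ 3·2 = 6 ≡ 6 (mod 7).
    Then x = 29 + 40·6 = 269, valid modulo lcm(40, 7) = 280: x ≡ 269 (mod 280).
  Combine with x ≡ 1 (mod 13); new modulus lcm = 3640.
    Write x = 269 + 280·t and substitute into x ≡ 1 (mod 13): 280·t ≡ 1 − 269 = -268 (mod 13).
    Reduce coefficients mod 13: 7·t ≡ 5 (mod 13).
    The inverse of 7 mod 13 is 2 (since 7·2 = 14 = 1·13 + 1), so t ≡ 2·5 = 10 ≡ 10 (mod 13).
    Then x = 269 + 280·10 = 3069, valid modulo lcm(280, 13) = 3640: x ≡ 3069 (mod 3640).
  Combine with x ≡ 6 (mod 11); new modulus lcm = 40040.
    Write x = 3069 + 3640·t and substitute into x ≡ 6 (mod 11): 3640·t ≡ 6 − 3069 = -3063 (mod 11).
    Reduce coefficients mod 11: 10·t ≡ 6 (mod 11).
    The inverse of 10 mod 11 is 10 (since 10·10 = 100 = 9·11 + 1), so t ≡ 10·6 = 60 ≡ 5 (mod 11).
    Then x = 3069 + 3640·5 = 21269, valid modulo lcm(3640, 11) = 40040: x ≡ 21269 (mod 40040).
Verify against each original: 21269 mod 8 = 5, 21269 mod 5 = 4, 21269 mod 7 = 3, 21269 mod 13 = 1, 21269 mod 11 = 6.

x ≡ 21269 (mod 40040).


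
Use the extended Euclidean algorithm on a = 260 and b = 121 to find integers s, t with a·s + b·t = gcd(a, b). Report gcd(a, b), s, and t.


Euclidean algorithm on (260, 121) — divide until remainder is 0:
  260 = 2 · 121 + 18
  121 = 6 · 18 + 13
  18 = 1 · 13 + 5
  13 = 2 · 5 + 3
  5 = 1 · 3 + 2
  3 = 1 · 2 + 1
  2 = 2 · 1 + 0
gcd(260, 121) = 1.
Track Bezout coefficients alongside the remainders: start with r₀ = 260 = a·1 + b·0 (s = 1, t = 0) and r₁ = 121 = a·0 + b·1 (s = 0, t = 1); each new remainder r_{k+1} = r_{k-1} − q_k·r_k inherits s_{k+1} = s_{k-1} − q_k·s_k, t_{k+1} = t_{k-1} − q_k·t_k, so r_k = a·s_k + b·t_k at every step:
  q = 2: r = 18, s = 1 − 2·0 = 1, t = 0 − 2·1 = -2  (check: 260·1 + 121·(-2) = 18)
  q = 6: r = 13, s = 0 − 6·1 = -6, t = 1 − 6·(-2) = 13  (check: 260·(-6) + 121·13 = 13)
  q = 1: r = 5, s = 1 − 1·(-6) = 7, t = -2 − 1·13 = -15  (check: 260·7 + 121·(-15) = 5)
  q = 2: r = 3, s = -6 − 2·7 = -20, t = 13 − 2·(-15) = 43  (check: 260·(-20) + 121·43 = 3)
  q = 1: r = 2, s = 7 − 1·(-20) = 27, t = -15 − 1·43 = -58  (check: 260·27 + 121·(-58) = 2)
  q = 1: r = 1, s = -20 − 1·27 = -47, t = 43 − 1·(-58) = 101  (check: 260·(-47) + 121·101 = 1)
The row with r = 1 (the gcd) gives the Bezout coefficients s = -47, t = 101.
Result: 260 · (-47) + 121 · (101) = 1.

gcd(260, 121) = 1; s = -47, t = 101 (check: 260·(-47) + 121·101 = 1).


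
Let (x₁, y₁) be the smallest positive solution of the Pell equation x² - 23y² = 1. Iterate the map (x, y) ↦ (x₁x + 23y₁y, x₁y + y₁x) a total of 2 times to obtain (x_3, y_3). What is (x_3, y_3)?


Step 1: Find the fundamental solution (x₁, y₁) of x² - 23y² = 1.
  Expand √23 as a continued fraction. a₀ = ⌊√23⌋ = 4; iterate m_{k+1} = d_k·a_k − m_k, d_{k+1} = (23 − m_{k+1}²)/d_k, a_{k+1} = ⌊(a₀ + m_{k+1})/d_{k+1}⌋ (starting m₀ = 0, d₀ = 1), with convergents p_k = a_k·p_{k-1} + p_{k-2}, q_k = a_k·q_{k-1} + q_{k-2} (p₋₁ = 1, q₋₁ = 0):
  k = 0: a₀ = 4; p₀/q₀ = 4/1; p₀² − 23·q₀² = 16 − 23 = -7.
  k = 1: m = 4, d = 7, a = ⌊(4 + 4)/7⌋ = 1; p/q = (1·4 + 1)/(1·1 + 0) = 5/1; p² − 23·q² = 25 − 23 = 2.
  k = 2: m = 3, d = 2, a = ⌊(4 + 3)/2⌋ = 3; p/q = (3·5 + 4)/(3·1 + 1) = 19/4; p² − 23·q² = 361 − 368 = -7.
  k = 3: m = 3, d = 7, a = ⌊(4 + 3)/7⌋ = 1; p/q = (1·19 + 5)/(1·4 + 1) = 24/5; p² − 23·q² = 576 − 575 = 1.
  The first convergent with p² − 23·q² = 1 gives the fundamental solution (x₁, y₁) = (24, 5).
Step 2: Apply the recurrence (x_{n+1}, y_{n+1}) = (x₁x_n + 23y₁y_n, x₁y_n + y₁x_n) repeatedly.
  From (x_1, y_1) = (24, 5): x_2 = 24·24 + 23·5·5 = 1151; y_2 = 24·5 + 5·24 = 240.
  From (x_2, y_2) = (1151, 240): x_3 = 24·1151 + 23·5·240 = 55224; y_3 = 24·240 + 5·1151 = 11515.
Step 3: Verify x_3² - 23·y_3² = 3049690176 - 3049690175 = 1 (should be 1). ✓

(x_1, y_1) = (24, 5); (x_3, y_3) = (55224, 11515).


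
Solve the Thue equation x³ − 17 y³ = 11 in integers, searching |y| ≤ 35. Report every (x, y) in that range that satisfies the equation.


The equation is x³ - 17y³ = 11. For fixed y, x³ = 17·y³ + 11, so a solution requires the RHS to be a perfect cube.
Strategy: iterate y from -35 to 35, compute RHS = 17·y³ + 11, and check whether it is a (positive or negative) perfect cube.
Check small values of y:
  y = 0: RHS = 11 is not a perfect cube.
  y = 1: RHS = 28 is not a perfect cube.
  y = -1: RHS = -6 is not a perfect cube.
  y = 2: RHS = 147 is not a perfect cube.
  y = -2: RHS = -125 = (-5)³ ⇒ x = -5 works.
  y = 3: RHS = 470 is not a perfect cube.
  y = -3: RHS = -448 is not a perfect cube.
Continuing the search up to |y| = 35 finds no further solutions beyond those listed.
Collected solutions: (-5, -2).

Solutions (with |y| ≤ 35): (-5, -2).


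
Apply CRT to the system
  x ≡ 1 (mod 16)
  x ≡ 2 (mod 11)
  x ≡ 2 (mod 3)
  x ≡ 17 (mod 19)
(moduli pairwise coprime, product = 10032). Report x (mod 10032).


Product of moduli M = 16 · 11 · 3 · 19 = 10032.
Merge one congruence at a time:
  Start: x ≡ 1 (mod 16).
  Combine with x ≡ 2 (mod 11); new modulus lcm = 176.
    Write x = 1 + 16·t and substitute into x ≡ 2 (mod 11): 16·t ≡ 2 − 1 = 1 (mod 11).
    Reduce coefficients mod 11: 5·t ≡ 1 (mod 11).
    The inverse of 5 mod 11 is 9 (since 5·9 = 45 = 4·11 + 1), so t ≡ 9·1 = 9 ≡ 9 (mod 11).
    Then x = 1 + 16·9 = 145, valid modulo lcm(16, 11) = 176: x ≡ 145 (mod 176).
  Combine with x ≡ 2 (mod 3); new modulus lcm = 528.
    Write x = 145 + 176·t and substitute into x ≡ 2 (mod 3): 176·t ≡ 2 − 145 = -143 (mod 3).
    Reduce coefficients mod 3: 2·t ≡ 1 (mod 3).
    The inverse of 2 mod 3 is 2 (since 2·2 = 4 = 1·3 + 1), so t ≡ 2·1 = 2 ≡ 2 (mod 3).
    Then x = 145 + 176·2 = 497, valid modulo lcm(176, 3) = 528: x ≡ 497 (mod 528).
  Combine with x ≡ 17 (mod 19); new modulus lcm = 10032.
    Write x = 497 + 528·t and substitute into x ≡ 17 (mod 19): 528·t ≡ 17 − 497 = -480 (mod 19).
    Reduce coefficients mod 19: 15·t ≡ 14 (mod 19).
    The inverse of 15 mod 19 is 14 (since 15·14 = 210 = 11·19 + 1), so t ≡ 14·14 = 196 ≡ 6 (mod 19).
    Then x = 497 + 528·6 = 3665, valid modulo lcm(528, 19) = 10032: x ≡ 3665 (mod 10032).
Verify against each original: 3665 mod 16 = 1, 3665 mod 11 = 2, 3665 mod 3 = 2, 3665 mod 19 = 17.

x ≡ 3665 (mod 10032).


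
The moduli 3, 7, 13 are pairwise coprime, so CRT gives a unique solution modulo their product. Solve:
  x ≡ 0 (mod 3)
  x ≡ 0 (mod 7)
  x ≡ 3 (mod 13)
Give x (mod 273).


Moduli 3, 7, 13 are pairwise coprime; by CRT there is a unique solution modulo M = 3 · 7 · 13 = 273.
Solve pairwise, accumulating the modulus:
  Start with x ≡ 0 (mod 3).
  Combine with x ≡ 0 (mod 7): since gcd(3, 7) = 1, we get a unique residue mod 21.
    Write x = 0 + 3·t and substitute into x ≡ 0 (mod 7): 3·t ≡ 0 − 0 = 0 (mod 7).
    The inverse of 3 mod 7 is 5 (since 3·5 = 15 = 2·7 + 1), so t ≡ 5·0 = 0 ≡ 0 (mod 7).
    Then x = 0 + 3·0 = 0, valid modulo lcm(3, 7) = 21: x ≡ 0 (mod 21).
  Combine with x ≡ 3 (mod 13): since gcd(21, 13) = 1, we get a unique residue mod 273.
    Write x = 0 + 21·t and substitute into x ≡ 3 (mod 13): 21·t ≡ 3 − 0 = 3 (mod 13).
    Reduce coefficients mod 13: 8·t ≡ 3 (mod 13).
    The inverse of 8 mod 13 is 5 (since 8·5 = 40 = 3·13 + 1), so t ≡ 5·3 = 15 ≡ 2 (mod 13).
    Then x = 0 + 21·2 = 42, valid modulo lcm(21, 13) = 273: x ≡ 42 (mod 273).
Verify: 42 mod 3 = 0 ✓, 42 mod 7 = 0 ✓, 42 mod 13 = 3 ✓.

x ≡ 42 (mod 273).


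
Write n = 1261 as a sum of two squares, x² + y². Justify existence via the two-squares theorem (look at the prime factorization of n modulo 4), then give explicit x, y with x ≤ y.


Step 1: Factor n = 1261 = 13 · 97.
Step 2: Check the mod-4 condition on each prime factor: 13 ≡ 1 (mod 4), exponent 1; 97 ≡ 1 (mod 4), exponent 1.
All primes ≡ 3 (mod 4) appear to even exponent (or don't appear), so by the two-squares theorem n IS expressible as a sum of two squares.
Step 3: Build a representation. Here n = 13 · 97 is a product of primes ≡ 1 (mod 4). Each prime p ≡ 1 (mod 4) is itself a sum of two squares; find a² by testing p − a² for a perfect square:
  13: 13 − 1² = 12, 13 − 2² = 9 = 3² ⇒ 13 = 2² + 3².
  97: 97 − 1² = 96, 97 − 2² = 93, 97 − 3² = 88, 97 − 4² = 81 = 9² ⇒ 97 = 4² + 9².
  Combine using the Brahmagupta–Fibonacci identity (a² + b²)(c² + d²) = (ac − bd)² + (ad + bc)² = (ac + bd)² + (ad − bc)²:
  13 · 97 = 1261: from (2² + 3²)(4² + 9²), take (2·4 − 3·9, 2·9 + 3·4) = (8 − 27, 18 + 12) = (-19, 30); dropping signs (only squares matter) gives (19, 30); check 19² + 30² = 361 + 900 = 1261 ✓.
Step 4: Order so x ≤ y and verify: 19² + 30² = 361 + 900 = 1261 = n. ✓

n = 1261 = 19² + 30² (one valid representation with x ≤ y).


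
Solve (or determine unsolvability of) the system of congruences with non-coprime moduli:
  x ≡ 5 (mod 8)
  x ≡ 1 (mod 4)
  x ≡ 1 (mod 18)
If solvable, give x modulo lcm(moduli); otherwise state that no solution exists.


Moduli 8, 4, 18 are not pairwise coprime, so CRT works modulo lcm(m_i) when all pairwise compatibility conditions hold.
Pairwise compatibility: gcd(m_i, m_j) must divide a_i - a_j for every pair.
Merge one congruence at a time:
  Start: x ≡ 5 (mod 8).
  Combine with x ≡ 1 (mod 4): gcd(8, 4) = 4; 1 - 5 = -4, which IS divisible by 4, so compatible.
    Write x = 5 + 8·t and substitute into x ≡ 1 (mod 4): 8·t ≡ 1 − 5 = -4 (mod 4).
    Divide the congruence (and modulus) by g = 4: 2·t ≡ -1 (mod 1).
    Modulo 1 every t works; take t = 0.
    Then x = 5 + 8·0 = 5, valid modulo lcm(8, 4) = 8: x ≡ 5 (mod 8).
  Combine with x ≡ 1 (mod 18): gcd(8, 18) = 2; 1 - 5 = -4, which IS divisible by 2, so compatible.
    Write x = 5 + 8·t and substitute into x ≡ 1 (mod 18): 8·t ≡ 1 − 5 = -4 (mod 18).
    Divide the congruence (and modulus) by g = 2: 4·t ≡ -2 (mod 9).
    Reduce coefficients mod 9: 4·t ≡ 7 (mod 9).
    The inverse of 4 mod 9 is 7 (since 4·7 = 28 = 3·9 + 1), so t ≡ 7·7 = 49 ≡ 4 (mod 9).
    Then x = 5 + 8·4 = 37, valid modulo lcm(8, 18) = 72: x ≡ 37 (mod 72).
Verify: 37 mod 8 = 5, 37 mod 4 = 1, 37 mod 18 = 1.

x ≡ 37 (mod 72).


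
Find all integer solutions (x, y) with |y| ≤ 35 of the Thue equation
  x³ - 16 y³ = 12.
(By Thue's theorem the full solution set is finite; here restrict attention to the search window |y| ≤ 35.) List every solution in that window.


The equation is x³ - 16y³ = 12. For fixed y, x³ = 16·y³ + 12, so a solution requires the RHS to be a perfect cube.
Strategy: iterate y from -35 to 35, compute RHS = 16·y³ + 12, and check whether it is a (positive or negative) perfect cube.
Check small values of y:
  y = 0: RHS = 12 is not a perfect cube.
  y = 1: RHS = 28 is not a perfect cube.
  y = -1: RHS = -4 is not a perfect cube.
  y = 2: RHS = 140 is not a perfect cube.
  y = -2: RHS = -116 is not a perfect cube.
  y = 3: RHS = 444 is not a perfect cube.
  y = -3: RHS = -420 is not a perfect cube.
Continuing the search up to |y| = 35 finds no solutions either.
No (x, y) in the scanned range satisfies the equation.

No integer solutions with |y| ≤ 35.


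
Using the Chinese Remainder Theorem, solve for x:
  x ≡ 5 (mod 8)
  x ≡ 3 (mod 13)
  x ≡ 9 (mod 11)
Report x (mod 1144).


Moduli 8, 13, 11 are pairwise coprime; by CRT there is a unique solution modulo M = 8 · 13 · 11 = 1144.
Solve pairwise, accumulating the modulus:
  Start with x ≡ 5 (mod 8).
  Combine with x ≡ 3 (mod 13): since gcd(8, 13) = 1, we get a unique residue mod 104.
    Write x = 5 + 8·t and substitute into x ≡ 3 (mod 13): 8·t ≡ 3 − 5 = -2 (mod 13).
    Reduce coefficients mod 13: 8·t ≡ 11 (mod 13).
    The inverse of 8 mod 13 is 5 (since 8·5 = 40 = 3·13 + 1), so t ≡ 5·11 = 55 ≡ 3 (mod 13).
    Then x = 5 + 8·3 = 29, valid modulo lcm(8, 13) = 104: x ≡ 29 (mod 104).
  Combine with x ≡ 9 (mod 11): since gcd(104, 11) = 1, we get a unique residue mod 1144.
    Write x = 29 + 104·t and substitute into x ≡ 9 (mod 11): 104·t ≡ 9 − 29 = -20 (mod 11).
    Reduce coefficients mod 11: 5·t ≡ 2 (mod 11).
    The inverse of 5 mod 11 is 9 (since 5·9 = 45 = 4·11 + 1), so t ≡ 9·2 = 18 ≡ 7 (mod 11).
    Then x = 29 + 104·7 = 757, valid modulo lcm(104, 11) = 1144: x ≡ 757 (mod 1144).
Verify: 757 mod 8 = 5 ✓, 757 mod 13 = 3 ✓, 757 mod 11 = 9 ✓.

x ≡ 757 (mod 1144).


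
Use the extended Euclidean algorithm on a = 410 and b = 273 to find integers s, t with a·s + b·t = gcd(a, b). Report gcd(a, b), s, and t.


Euclidean algorithm on (410, 273) — divide until remainder is 0:
  410 = 1 · 273 + 137
  273 = 1 · 137 + 136
  137 = 1 · 136 + 1
  136 = 136 · 1 + 0
gcd(410, 273) = 1.
Track Bezout coefficients alongside the remainders: start with r₀ = 410 = a·1 + b·0 (s = 1, t = 0) and r₁ = 273 = a·0 + b·1 (s = 0, t = 1); each new remainder r_{k+1} = r_{k-1} − q_k·r_k inherits s_{k+1} = s_{k-1} − q_k·s_k, t_{k+1} = t_{k-1} − q_k·t_k, so r_k = a·s_k + b·t_k at every step:
  q = 1: r = 137, s = 1 − 1·0 = 1, t = 0 − 1·1 = -1  (check: 410·1 + 273·(-1) = 137)
  q = 1: r = 136, s = 0 − 1·1 = -1, t = 1 − 1·(-1) = 2  (check: 410·(-1) + 273·2 = 136)
  q = 1: r = 1, s = 1 − 1·(-1) = 2, t = -1 − 1·2 = -3  (check: 410·2 + 273·(-3) = 1)
The row with r = 1 (the gcd) gives the Bezout coefficients s = 2, t = -3.
Result: 410 · (2) + 273 · (-3) = 1.

gcd(410, 273) = 1; s = 2, t = -3 (check: 410·2 + 273·(-3) = 1).


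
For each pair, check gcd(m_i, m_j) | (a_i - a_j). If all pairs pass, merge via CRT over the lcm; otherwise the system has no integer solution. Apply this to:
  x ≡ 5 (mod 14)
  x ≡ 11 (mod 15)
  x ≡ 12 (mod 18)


Moduli 14, 15, 18 are not pairwise coprime, so CRT works modulo lcm(m_i) when all pairwise compatibility conditions hold.
Pairwise compatibility: gcd(m_i, m_j) must divide a_i - a_j for every pair.
Merge one congruence at a time:
  Start: x ≡ 5 (mod 14).
  Combine with x ≡ 11 (mod 15): gcd(14, 15) = 1; 11 - 5 = 6, which IS divisible by 1, so compatible.
    Write x = 5 + 14·t and substitute into x ≡ 11 (mod 15): 14·t ≡ 11 − 5 = 6 (mod 15).
    The inverse of 14 mod 15 is 14 (since 14·14 = 196 = 13·15 + 1), so t ≡ 14·6 = 84 ≡ 9 (mod 15).
    Then x = 5 + 14·9 = 131, valid modulo lcm(14, 15) = 210: x ≡ 131 (mod 210).
  Combine with x ≡ 12 (mod 18): gcd(210, 18) = 6, and 12 - 131 = -119 is NOT divisible by 6.
    ⇒ system is inconsistent (no integer solution).

No solution (the system is inconsistent).


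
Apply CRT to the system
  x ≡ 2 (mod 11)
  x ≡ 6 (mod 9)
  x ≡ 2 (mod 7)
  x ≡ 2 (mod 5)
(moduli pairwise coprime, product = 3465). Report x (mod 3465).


Product of moduli M = 11 · 9 · 7 · 5 = 3465.
Merge one congruence at a time:
  Start: x ≡ 2 (mod 11).
  Combine with x ≡ 6 (mod 9); new modulus lcm = 99.
    Write x = 2 + 11·t and substitute into x ≡ 6 (mod 9): 11·t ≡ 6 − 2 = 4 (mod 9).
    Reduce coefficients mod 9: 2·t ≡ 4 (mod 9).
    The inverse of 2 mod 9 is 5 (since 2·5 = 10 = 1·9 + 1), so t ≡ 5·4 = 20 ≡ 2 (mod 9).
    Then x = 2 + 11·2 = 24, valid modulo lcm(11, 9) = 99: x ≡ 24 (mod 99).
  Combine with x ≡ 2 (mod 7); new modulus lcm = 693.
    Write x = 24 + 99·t and substitute into x ≡ 2 (mod 7): 99·t ≡ 2 − 24 = -22 (mod 7).
    Reduce coefficients mod 7: 1·t ≡ 6 (mod 7).
    So t ≡ 6 (mod 7).
    Then x = 24 + 99·6 = 618, valid modulo lcm(99, 7) = 693: x ≡ 618 (mod 693).
  Combine with x ≡ 2 (mod 5); new modulus lcm = 3465.
    Write x = 618 + 693·t and substitute into x ≡ 2 (mod 5): 693·t ≡ 2 − 618 = -616 (mod 5).
    Reduce coefficients mod 5: 3·t ≡ 4 (mod 5).
    The inverse of 3 mod 5 is 2 (since 3·2 = 6 = 1·5 + 1), so t ≡ 2·4 = 8 ≡ 3 (mod 5).
    Then x = 618 + 693·3 = 2697, valid modulo lcm(693, 5) = 3465: x ≡ 2697 (mod 3465).
Verify against each original: 2697 mod 11 = 2, 2697 mod 9 = 6, 2697 mod 7 = 2, 2697 mod 5 = 2.

x ≡ 2697 (mod 3465).


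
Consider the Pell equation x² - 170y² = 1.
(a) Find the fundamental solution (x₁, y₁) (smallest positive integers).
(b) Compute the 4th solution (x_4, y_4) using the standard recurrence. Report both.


Step 1: Find the fundamental solution (x₁, y₁) of x² - 170y² = 1.
  Expand √170 as a continued fraction. a₀ = ⌊√170⌋ = 13; iterate m_{k+1} = d_k·a_k − m_k, d_{k+1} = (170 − m_{k+1}²)/d_k, a_{k+1} = ⌊(a₀ + m_{k+1})/d_{k+1}⌋ (starting m₀ = 0, d₀ = 1), with convergents p_k = a_k·p_{k-1} + p_{k-2}, q_k = a_k·q_{k-1} + q_{k-2} (p₋₁ = 1, q₋₁ = 0):
  k = 0: a₀ = 13; p₀/q₀ = 13/1; p₀² − 170·q₀² = 169 − 170 = -1.
  k = 1: m = 13, d = 1, a = ⌊(13 + 13)/1⌋ = 26; p/q = (26·13 + 1)/(26·1 + 0) = 339/26; p² − 170·q² = 114921 − 114920 = 1.
  The first convergent with p² − 170·q² = 1 gives the fundamental solution (x₁, y₁) = (339, 26).
Step 2: Apply the recurrence (x_{n+1}, y_{n+1}) = (x₁x_n + 170y₁y_n, x₁y_n + y₁x_n) repeatedly.
  From (x_1, y_1) = (339, 26): x_2 = 339·339 + 170·26·26 = 229841; y_2 = 339·26 + 26·339 = 17628.
  From (x_2, y_2) = (229841, 17628): x_3 = 339·229841 + 170·26·17628 = 155831859; y_3 = 339·17628 + 26·229841 = 11951758.
  From (x_3, y_3) = (155831859, 11951758): x_4 = 339·155831859 + 170·26·11951758 = 105653770561; y_4 = 339·11951758 + 26·155831859 = 8103274296.
Step 3: Verify x_4² - 170·y_4² = 11162719233756430254721 - 11162719233756430254720 = 1 (should be 1). ✓

(x_1, y_1) = (339, 26); (x_4, y_4) = (105653770561, 8103274296).


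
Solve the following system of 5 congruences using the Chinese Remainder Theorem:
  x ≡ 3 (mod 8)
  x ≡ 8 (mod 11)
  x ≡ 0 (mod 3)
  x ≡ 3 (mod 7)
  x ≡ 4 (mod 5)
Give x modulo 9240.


Product of moduli M = 8 · 11 · 3 · 7 · 5 = 9240.
Merge one congruence at a time:
  Start: x ≡ 3 (mod 8).
  Combine with x ≡ 8 (mod 11); new modulus lcm = 88.
    Write x = 3 + 8·t and substitute into x ≡ 8 (mod 11): 8·t ≡ 8 − 3 = 5 (mod 11).
    The inverse of 8 mod 11 is 7 (since 8·7 = 56 = 5·11 + 1), so t ≡ 7·5 = 35 ≡ 2 (mod 11).
    Then x = 3 + 8·2 = 19, valid modulo lcm(8, 11) = 88: x ≡ 19 (mod 88).
  Combine with x ≡ 0 (mod 3); new modulus lcm = 264.
    Write x = 19 + 88·t and substitute into x ≡ 0 (mod 3): 88·t ≡ 0 − 19 = -19 (mod 3).
    Reduce coefficients mod 3: 1·t ≡ 2 (mod 3).
    So t ≡ 2 (mod 3).
    Then x = 19 + 88·2 = 195, valid modulo lcm(88, 3) = 264: x ≡ 195 (mod 264).
  Combine with x ≡ 3 (mod 7); new modulus lcm = 1848.
    Write x = 195 + 264·t and substitute into x ≡ 3 (mod 7): 264·t ≡ 3 − 195 = -192 (mod 7).
    Reduce coefficients mod 7: 5·t ≡ 4 (mod 7).
    The inverse of 5 mod 7 is 3 (since 5·3 = 15 = 2·7 + 1), so t ≡ 3·4 = 12 ≡ 5 (mod 7).
    Then x = 195 + 264·5 = 1515, valid modulo lcm(264, 7) = 1848: x ≡ 1515 (mod 1848).
  Combine with x ≡ 4 (mod 5); new modulus lcm = 9240.
    Write x = 1515 + 1848·t and substitute into x ≡ 4 (mod 5): 1848·t ≡ 4 − 1515 = -1511 (mod 5).
    Reduce coefficients mod 5: 3·t ≡ 4 (mod 5).
    The inverse of 3 mod 5 is 2 (since 3·2 = 6 = 1·5 + 1), so t ≡ 2·4 = 8 ≡ 3 (mod 5).
    Then x = 1515 + 1848·3 = 7059, valid modulo lcm(1848, 5) = 9240: x ≡ 7059 (mod 9240).
Verify against each original: 7059 mod 8 = 3, 7059 mod 11 = 8, 7059 mod 3 = 0, 7059 mod 7 = 3, 7059 mod 5 = 4.

x ≡ 7059 (mod 9240).


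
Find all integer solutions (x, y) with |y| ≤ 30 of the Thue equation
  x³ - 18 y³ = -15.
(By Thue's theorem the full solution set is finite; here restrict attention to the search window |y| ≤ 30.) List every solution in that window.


The equation is x³ - 18y³ = -15. For fixed y, x³ = 18·y³ − 15, so a solution requires the RHS to be a perfect cube.
Strategy: iterate y from -30 to 30, compute RHS = 18·y³ − 15, and check whether it is a (positive or negative) perfect cube.
Check small values of y:
  y = 0: RHS = -15 is not a perfect cube.
  y = 1: RHS = 3 is not a perfect cube.
  y = -1: RHS = -33 is not a perfect cube.
  y = 2: RHS = 129 is not a perfect cube.
  y = -2: RHS = -159 is not a perfect cube.
  y = 3: RHS = 471 is not a perfect cube.
  y = -3: RHS = -501 is not a perfect cube.
Continuing the search up to |y| = 30 finds no solutions either.
No (x, y) in the scanned range satisfies the equation.

No integer solutions with |y| ≤ 30.


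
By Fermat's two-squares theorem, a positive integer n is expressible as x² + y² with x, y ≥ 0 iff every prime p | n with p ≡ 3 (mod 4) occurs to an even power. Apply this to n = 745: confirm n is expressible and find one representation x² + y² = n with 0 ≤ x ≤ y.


Step 1: Factor n = 745 = 5 · 149.
Step 2: Check the mod-4 condition on each prime factor: 5 ≡ 1 (mod 4), exponent 1; 149 ≡ 1 (mod 4), exponent 1.
All primes ≡ 3 (mod 4) appear to even exponent (or don't appear), so by the two-squares theorem n IS expressible as a sum of two squares.
Step 3: Build a representation. Here n = 5 · 149 is a product of primes ≡ 1 (mod 4). Each prime p ≡ 1 (mod 4) is itself a sum of two squares; find a² by testing p − a² for a perfect square:
  5: 5 − 1² = 4 = 2² ⇒ 5 = 1² + 2².
  149: 149 − 1² = 148, 149 − 2² = 145, 149 − 3² = 140, 149 − 4² = 133, 149 − 5² = 124, 149 − 6² = 113, 149 − 7² = 100 = 10² ⇒ 149 = 7² + 10².
  Combine using the Brahmagupta–Fibonacci identity (a² + b²)(c² + d²) = (ac − bd)² + (ad + bc)² = (ac + bd)² + (ad − bc)²:
  5 · 149 = 745: from (1² + 2²)(7² + 10²), take (1·7 − 2·10, 1·10 + 2·7) = (7 − 20, 10 + 14) = (-13, 24); dropping signs (only squares matter) gives (13, 24); check 13² + 24² = 169 + 576 = 745 ✓.
Step 4: Order so x ≤ y and verify: 13² + 24² = 169 + 576 = 745 = n. ✓

n = 745 = 13² + 24² (one valid representation with x ≤ y).


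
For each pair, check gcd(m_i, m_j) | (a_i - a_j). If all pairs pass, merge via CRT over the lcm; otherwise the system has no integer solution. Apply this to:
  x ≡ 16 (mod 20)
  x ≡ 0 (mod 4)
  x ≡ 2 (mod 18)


Moduli 20, 4, 18 are not pairwise coprime, so CRT works modulo lcm(m_i) when all pairwise compatibility conditions hold.
Pairwise compatibility: gcd(m_i, m_j) must divide a_i - a_j for every pair.
Merge one congruence at a time:
  Start: x ≡ 16 (mod 20).
  Combine with x ≡ 0 (mod 4): gcd(20, 4) = 4; 0 - 16 = -16, which IS divisible by 4, so compatible.
    Write x = 16 + 20·t and substitute into x ≡ 0 (mod 4): 20·t ≡ 0 − 16 = -16 (mod 4).
    Divide the congruence (and modulus) by g = 4: 5·t ≡ -4 (mod 1).
    Modulo 1 every t works; take t = 0.
    Then x = 16 + 20·0 = 16, valid modulo lcm(20, 4) = 20: x ≡ 16 (mod 20).
  Combine with x ≡ 2 (mod 18): gcd(20, 18) = 2; 2 - 16 = -14, which IS divisible by 2, so compatible.
    Write x = 16 + 20·t and substitute into x ≡ 2 (mod 18): 20·t ≡ 2 − 16 = -14 (mod 18).
    Divide the congruence (and modulus) by g = 2: 10·t ≡ -7 (mod 9).
    Reduce coefficients mod 9: 1·t ≡ 2 (mod 9).
    So t ≡ 2 (mod 9).
    Then x = 16 + 20·2 = 56, valid modulo lcm(20, 18) = 180: x ≡ 56 (mod 180).
Verify: 56 mod 20 = 16, 56 mod 4 = 0, 56 mod 18 = 2.

x ≡ 56 (mod 180).


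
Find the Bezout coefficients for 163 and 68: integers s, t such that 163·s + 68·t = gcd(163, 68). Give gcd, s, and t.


Euclidean algorithm on (163, 68) — divide until remainder is 0:
  163 = 2 · 68 + 27
  68 = 2 · 27 + 14
  27 = 1 · 14 + 13
  14 = 1 · 13 + 1
  13 = 13 · 1 + 0
gcd(163, 68) = 1.
Track Bezout coefficients alongside the remainders: start with r₀ = 163 = a·1 + b·0 (s = 1, t = 0) and r₁ = 68 = a·0 + b·1 (s = 0, t = 1); each new remainder r_{k+1} = r_{k-1} − q_k·r_k inherits s_{k+1} = s_{k-1} − q_k·s_k, t_{k+1} = t_{k-1} − q_k·t_k, so r_k = a·s_k + b·t_k at every step:
  q = 2: r = 27, s = 1 − 2·0 = 1, t = 0 − 2·1 = -2  (check: 163·1 + 68·(-2) = 27)
  q = 2: r = 14, s = 0 − 2·1 = -2, t = 1 − 2·(-2) = 5  (check: 163·(-2) + 68·5 = 14)
  q = 1: r = 13, s = 1 − 1·(-2) = 3, t = -2 − 1·5 = -7  (check: 163·3 + 68·(-7) = 13)
  q = 1: r = 1, s = -2 − 1·3 = -5, t = 5 − 1·(-7) = 12  (check: 163·(-5) + 68·12 = 1)
The row with r = 1 (the gcd) gives the Bezout coefficients s = -5, t = 12.
Result: 163 · (-5) + 68 · (12) = 1.

gcd(163, 68) = 1; s = -5, t = 12 (check: 163·(-5) + 68·12 = 1).


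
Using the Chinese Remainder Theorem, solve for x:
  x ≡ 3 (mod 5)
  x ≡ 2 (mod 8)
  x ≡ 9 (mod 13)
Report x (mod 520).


Moduli 5, 8, 13 are pairwise coprime; by CRT there is a unique solution modulo M = 5 · 8 · 13 = 520.
Solve pairwise, accumulating the modulus:
  Start with x ≡ 3 (mod 5).
  Combine with x ≡ 2 (mod 8): since gcd(5, 8) = 1, we get a unique residue mod 40.
    Write x = 3 + 5·t and substitute into x ≡ 2 (mod 8): 5·t ≡ 2 − 3 = -1 (mod 8).
    Reduce coefficients mod 8: 5·t ≡ 7 (mod 8).
    The inverse of 5 mod 8 is 5 (since 5·5 = 25 = 3·8 + 1), so t ≡ 5·7 = 35 ≡ 3 (mod 8).
    Then x = 3 + 5·3 = 18, valid modulo lcm(5, 8) = 40: x ≡ 18 (mod 40).
  Combine with x ≡ 9 (mod 13): since gcd(40, 13) = 1, we get a unique residue mod 520.
    Write x = 18 + 40·t and substitute into x ≡ 9 (mod 13): 40·t ≡ 9 − 18 = -9 (mod 13).
    Reduce coefficients mod 13: 1·t ≡ 4 (mod 13).
    So t ≡ 4 (mod 13).
    Then x = 18 + 40·4 = 178, valid modulo lcm(40, 13) = 520: x ≡ 178 (mod 520).
Verify: 178 mod 5 = 3 ✓, 178 mod 8 = 2 ✓, 178 mod 13 = 9 ✓.

x ≡ 178 (mod 520).


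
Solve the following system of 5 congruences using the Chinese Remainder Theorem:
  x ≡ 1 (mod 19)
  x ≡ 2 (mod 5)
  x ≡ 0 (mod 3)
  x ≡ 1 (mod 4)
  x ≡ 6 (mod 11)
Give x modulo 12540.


Product of moduli M = 19 · 5 · 3 · 4 · 11 = 12540.
Merge one congruence at a time:
  Start: x ≡ 1 (mod 19).
  Combine with x ≡ 2 (mod 5); new modulus lcm = 95.
    Write x = 1 + 19·t and substitute into x ≡ 2 (mod 5): 19·t ≡ 2 − 1 = 1 (mod 5).
    Reduce coefficients mod 5: 4·t ≡ 1 (mod 5).
    The inverse of 4 mod 5 is 4 (since 4·4 = 16 = 3·5 + 1), so t ≡ 4·1 = 4 ≡ 4 (mod 5).
    Then x = 1 + 19·4 = 77, valid modulo lcm(19, 5) = 95: x ≡ 77 (mod 95).
  Combine with x ≡ 0 (mod 3); new modulus lcm = 285.
    Write x = 77 + 95·t and substitute into x ≡ 0 (mod 3): 95·t ≡ 0 − 77 = -77 (mod 3).
    Reduce coefficients mod 3: 2·t ≡ 1 (mod 3).
    The inverse of 2 mod 3 is 2 (since 2·2 = 4 = 1·3 + 1), so t ≡ 2·1 = 2 ≡ 2 (mod 3).
    Then x = 77 + 95·2 = 267, valid modulo lcm(95, 3) = 285: x ≡ 267 (mod 285).
  Combine with x ≡ 1 (mod 4); new modulus lcm = 1140.
    Write x = 267 + 285·t and substitute into x ≡ 1 (mod 4): 285·t ≡ 1 − 267 = -266 (mod 4).
    Reduce coefficients mod 4: 1·t ≡ 2 (mod 4).
    So t ≡ 2 (mod 4).
    Then x = 267 + 285·2 = 837, valid modulo lcm(285, 4) = 1140: x ≡ 837 (mod 1140).
  Combine with x ≡ 6 (mod 11); new modulus lcm = 12540.
    Write x = 837 + 1140·t and substitute into x ≡ 6 (mod 11): 1140·t ≡ 6 − 837 = -831 (mod 11).
    Reduce coefficients mod 11: 7·t ≡ 5 (mod 11).
    The inverse of 7 mod 11 is 8 (since 7·8 = 56 = 5·11 + 1), so t ≡ 8·5 = 40 ≡ 7 (mod 11).
    Then x = 837 + 1140·7 = 8817, valid modulo lcm(1140, 11) = 12540: x ≡ 8817 (mod 12540).
Verify against each original: 8817 mod 19 = 1, 8817 mod 5 = 2, 8817 mod 3 = 0, 8817 mod 4 = 1, 8817 mod 11 = 6.

x ≡ 8817 (mod 12540).


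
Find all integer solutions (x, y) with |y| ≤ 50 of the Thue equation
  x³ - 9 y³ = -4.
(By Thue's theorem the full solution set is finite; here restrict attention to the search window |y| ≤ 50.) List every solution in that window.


The equation is x³ - 9y³ = -4. For fixed y, x³ = 9·y³ − 4, so a solution requires the RHS to be a perfect cube.
Strategy: iterate y from -50 to 50, compute RHS = 9·y³ − 4, and check whether it is a (positive or negative) perfect cube.
Check small values of y:
  y = 0: RHS = -4 is not a perfect cube.
  y = 1: RHS = 5 is not a perfect cube.
  y = -1: RHS = -13 is not a perfect cube.
  y = 2: RHS = 68 is not a perfect cube.
  y = -2: RHS = -76 is not a perfect cube.
  y = 3: RHS = 239 is not a perfect cube.
  y = -3: RHS = -247 is not a perfect cube.
Continuing the search up to |y| = 50 finds no solutions either.
No (x, y) in the scanned range satisfies the equation.

No integer solutions with |y| ≤ 50.


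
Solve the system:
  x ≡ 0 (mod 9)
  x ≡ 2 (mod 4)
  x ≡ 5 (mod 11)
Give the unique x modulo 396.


Moduli 9, 4, 11 are pairwise coprime; by CRT there is a unique solution modulo M = 9 · 4 · 11 = 396.
Solve pairwise, accumulating the modulus:
  Start with x ≡ 0 (mod 9).
  Combine with x ≡ 2 (mod 4): since gcd(9, 4) = 1, we get a unique residue mod 36.
    Write x = 0 + 9·t and substitute into x ≡ 2 (mod 4): 9·t ≡ 2 − 0 = 2 (mod 4).
    Reduce coefficients mod 4: 1·t ≡ 2 (mod 4).
    So t ≡ 2 (mod 4).
    Then x = 0 + 9·2 = 18, valid modulo lcm(9, 4) = 36: x ≡ 18 (mod 36).
  Combine with x ≡ 5 (mod 11): since gcd(36, 11) = 1, we get a unique residue mod 396.
    Write x = 18 + 36·t and substitute into x ≡ 5 (mod 11): 36·t ≡ 5 − 18 = -13 (mod 11).
    Reduce coefficients mod 11: 3·t ≡ 9 (mod 11).
    The inverse of 3 mod 11 is 4 (since 3·4 = 12 = 1·11 + 1), so t ≡ 4·9 = 36 ≡ 3 (mod 11).
    Then x = 18 + 36·3 = 126, valid modulo lcm(36, 11) = 396: x ≡ 126 (mod 396).
Verify: 126 mod 9 = 0 ✓, 126 mod 4 = 2 ✓, 126 mod 11 = 5 ✓.

x ≡ 126 (mod 396).


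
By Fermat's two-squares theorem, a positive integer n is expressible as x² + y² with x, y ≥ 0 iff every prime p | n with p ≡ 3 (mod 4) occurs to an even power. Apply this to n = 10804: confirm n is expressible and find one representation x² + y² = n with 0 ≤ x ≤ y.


Step 1: Factor n = 10804 = 2^2 · 37 · 73.
Step 2: Check the mod-4 condition on each prime factor: 2 = 2 (special); 37 ≡ 1 (mod 4), exponent 1; 73 ≡ 1 (mod 4), exponent 1.
All primes ≡ 3 (mod 4) appear to even exponent (or don't appear), so by the two-squares theorem n IS expressible as a sum of two squares.
Step 3: Build a representation. Group n = k² · m with k = 2 and m = 37 · 73 = 2701 (a product of primes ≡ 1 (mod 4)); a representation of m scales to one of n via (k·x)² + (k·y)² = k²(x² + y²). Each prime p ≡ 1 (mod 4) is itself a sum of two squares; find a² by testing p − a² for a perfect square:
  37: 37 − 1² = 36 = 6² ⇒ 37 = 1² + 6².
  73: 73 − 1² = 72, 73 − 2² = 69, 73 − 3² = 64 = 8² ⇒ 73 = 3² + 8².
  Combine using the Brahmagupta–Fibonacci identity (a² + b²)(c² + d²) = (ac − bd)² + (ad + bc)² = (ac + bd)² + (ad − bc)²:
  37 · 73 = 2701: from (1² + 6²)(3² + 8²), take (1·3 − 6·8, 1·8 + 6·3) = (3 − 48, 8 + 18) = (-45, 26); dropping signs (only squares matter) gives (45, 26); check 45² + 26² = 2025 + 676 = 2701 ✓.
  Scale by k = 2: (2·45, 2·26) = (90, 52).
Step 4: Order so x ≤ y and verify: 52² + 90² = 2704 + 8100 = 10804 = n. ✓

n = 10804 = 52² + 90² (one valid representation with x ≤ y).


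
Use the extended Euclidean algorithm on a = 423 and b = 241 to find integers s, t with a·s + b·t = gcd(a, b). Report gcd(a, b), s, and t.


Euclidean algorithm on (423, 241) — divide until remainder is 0:
  423 = 1 · 241 + 182
  241 = 1 · 182 + 59
  182 = 3 · 59 + 5
  59 = 11 · 5 + 4
  5 = 1 · 4 + 1
  4 = 4 · 1 + 0
gcd(423, 241) = 1.
Track Bezout coefficients alongside the remainders: start with r₀ = 423 = a·1 + b·0 (s = 1, t = 0) and r₁ = 241 = a·0 + b·1 (s = 0, t = 1); each new remainder r_{k+1} = r_{k-1} − q_k·r_k inherits s_{k+1} = s_{k-1} − q_k·s_k, t_{k+1} = t_{k-1} − q_k·t_k, so r_k = a·s_k + b·t_k at every step:
  q = 1: r = 182, s = 1 − 1·0 = 1, t = 0 − 1·1 = -1  (check: 423·1 + 241·(-1) = 182)
  q = 1: r = 59, s = 0 − 1·1 = -1, t = 1 − 1·(-1) = 2  (check: 423·(-1) + 241·2 = 59)
  q = 3: r = 5, s = 1 − 3·(-1) = 4, t = -1 − 3·2 = -7  (check: 423·4 + 241·(-7) = 5)
  q = 11: r = 4, s = -1 − 11·4 = -45, t = 2 − 11·(-7) = 79  (check: 423·(-45) + 241·79 = 4)
  q = 1: r = 1, s = 4 − 1·(-45) = 49, t = -7 − 1·79 = -86  (check: 423·49 + 241·(-86) = 1)
The row with r = 1 (the gcd) gives the Bezout coefficients s = 49, t = -86.
Result: 423 · (49) + 241 · (-86) = 1.

gcd(423, 241) = 1; s = 49, t = -86 (check: 423·49 + 241·(-86) = 1).


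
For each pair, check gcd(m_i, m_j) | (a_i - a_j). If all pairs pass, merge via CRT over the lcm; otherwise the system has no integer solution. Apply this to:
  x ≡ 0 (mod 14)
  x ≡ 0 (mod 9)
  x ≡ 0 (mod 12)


Moduli 14, 9, 12 are not pairwise coprime, so CRT works modulo lcm(m_i) when all pairwise compatibility conditions hold.
Pairwise compatibility: gcd(m_i, m_j) must divide a_i - a_j for every pair.
Merge one congruence at a time:
  Start: x ≡ 0 (mod 14).
  Combine with x ≡ 0 (mod 9): gcd(14, 9) = 1; 0 - 0 = 0, which IS divisible by 1, so compatible.
    Write x = 0 + 14·t and substitute into x ≡ 0 (mod 9): 14·t ≡ 0 − 0 = 0 (mod 9).
    Reduce coefficients mod 9: 5·t ≡ 0 (mod 9).
    The inverse of 5 mod 9 is 2 (since 5·2 = 10 = 1·9 + 1), so t ≡ 2·0 = 0 ≡ 0 (mod 9).
    Then x = 0 + 14·0 = 0, valid modulo lcm(14, 9) = 126: x ≡ 0 (mod 126).
  Combine with x ≡ 0 (mod 12): gcd(126, 12) = 6; 0 - 0 = 0, which IS divisible by 6, so compatible.
    Write x = 0 + 126·t and substitute into x ≡ 0 (mod 12): 126·t ≡ 0 − 0 = 0 (mod 12).
    Divide the congruence (and modulus) by g = 6: 21·t ≡ 0 (mod 2).
    Reduce coefficients mod 2: 1·t ≡ 0 (mod 2).
    So t ≡ 0 (mod 2).
    Then x = 0 + 126·0 = 0, valid modulo lcm(126, 12) = 252: x ≡ 0 (mod 252).
Verify: 0 mod 14 = 0, 0 mod 9 = 0, 0 mod 12 = 0.

x ≡ 0 (mod 252).


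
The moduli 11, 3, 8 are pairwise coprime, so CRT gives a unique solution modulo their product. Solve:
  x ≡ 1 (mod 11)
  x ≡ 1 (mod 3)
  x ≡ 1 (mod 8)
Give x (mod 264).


Moduli 11, 3, 8 are pairwise coprime; by CRT there is a unique solution modulo M = 11 · 3 · 8 = 264.
Solve pairwise, accumulating the modulus:
  Start with x ≡ 1 (mod 11).
  Combine with x ≡ 1 (mod 3): since gcd(11, 3) = 1, we get a unique residue mod 33.
    Write x = 1 + 11·t and substitute into x ≡ 1 (mod 3): 11·t ≡ 1 − 1 = 0 (mod 3).
    Reduce coefficients mod 3: 2·t ≡ 0 (mod 3).
    The inverse of 2 mod 3 is 2 (since 2·2 = 4 = 1·3 + 1), so t ≡ 2·0 = 0 ≡ 0 (mod 3).
    Then x = 1 + 11·0 = 1, valid modulo lcm(11, 3) = 33: x ≡ 1 (mod 33).
  Combine with x ≡ 1 (mod 8): since gcd(33, 8) = 1, we get a unique residue mod 264.
    Write x = 1 + 33·t and substitute into x ≡ 1 (mod 8): 33·t ≡ 1 − 1 = 0 (mod 8).
    Reduce coefficients mod 8: 1·t ≡ 0 (mod 8).
    So t ≡ 0 (mod 8).
    Then x = 1 + 33·0 = 1, valid modulo lcm(33, 8) = 264: x ≡ 1 (mod 264).
Verify: 1 mod 11 = 1 ✓, 1 mod 3 = 1 ✓, 1 mod 8 = 1 ✓.

x ≡ 1 (mod 264).


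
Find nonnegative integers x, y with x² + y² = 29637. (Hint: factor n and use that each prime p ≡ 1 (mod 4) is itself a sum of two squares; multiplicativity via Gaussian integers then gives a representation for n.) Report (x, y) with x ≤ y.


Step 1: Factor n = 29637 = 3^2 · 37 · 89.
Step 2: Check the mod-4 condition on each prime factor: 3 ≡ 3 (mod 4), exponent 2 (must be even); 37 ≡ 1 (mod 4), exponent 1; 89 ≡ 1 (mod 4), exponent 1.
All primes ≡ 3 (mod 4) appear to even exponent (or don't appear), so by the two-squares theorem n IS expressible as a sum of two squares.
Step 3: Build a representation. Group n = k² · m with k = 3 and m = 37 · 89 = 3293 (a product of primes ≡ 1 (mod 4)); a representation of m scales to one of n via (k·x)² + (k·y)² = k²(x² + y²). Each prime p ≡ 1 (mod 4) is itself a sum of two squares; find a² by testing p − a² for a perfect square:
  37: 37 − 1² = 36 = 6² ⇒ 37 = 1² + 6².
  89: 89 − 1² = 88, 89 − 2² = 85, 89 − 3² = 80, 89 − 4² = 73, 89 − 5² = 64 = 8² ⇒ 89 = 5² + 8².
  Combine using the Brahmagupta–Fibonacci identity (a² + b²)(c² + d²) = (ac − bd)² + (ad + bc)² = (ac + bd)² + (ad − bc)²:
  37 · 89 = 3293: from (1² + 6²)(5² + 8²), take (1·5 − 6·8, 1·8 + 6·5) = (5 − 48, 8 + 30) = (-43, 38); dropping signs (only squares matter) gives (43, 38); check 43² + 38² = 1849 + 1444 = 3293 ✓.
  Scale by k = 3: (3·43, 3·38) = (129, 114).
Step 4: Order so x ≤ y and verify: 114² + 129² = 12996 + 16641 = 29637 = n. ✓

n = 29637 = 114² + 129² (one valid representation with x ≤ y).
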